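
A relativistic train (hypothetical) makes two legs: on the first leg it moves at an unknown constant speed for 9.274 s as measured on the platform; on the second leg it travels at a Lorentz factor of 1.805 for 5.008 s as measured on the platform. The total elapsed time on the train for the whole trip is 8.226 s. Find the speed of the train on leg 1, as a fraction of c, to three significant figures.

β = 0.809

Leg 1: speed unknown; τ_1 = 9.274/γ_1.
Leg 2: γ = 1.805; τ_2 = 5.008/1.805 = 2.775 s.
Total proper time: τ_1 + 2.775 = 8.226, so τ_1 = 8.226 − 2.775 = 5.451 s.
γ_1 = 9.274/5.451 = 1.701; β = √(1 − 1/γ²) = √0.6545.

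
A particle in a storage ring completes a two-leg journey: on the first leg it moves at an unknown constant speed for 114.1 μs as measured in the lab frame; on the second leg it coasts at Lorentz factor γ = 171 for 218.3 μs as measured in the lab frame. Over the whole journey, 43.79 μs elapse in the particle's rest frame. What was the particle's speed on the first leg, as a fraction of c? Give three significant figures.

β = 0.928

Leg 1: speed unknown; τ_1 = 114.1/γ_1.
Leg 2: γ = 171; τ_2 = 218.3/171.0 = 1.277 μs.
Total proper time: τ_1 + 1.277 = 43.79, so τ_1 = 43.79 − 1.277 = 42.51 μs.
γ_1 = 114.1/42.51 = 2.684; β = √(1 − 1/γ²) = √0.8612.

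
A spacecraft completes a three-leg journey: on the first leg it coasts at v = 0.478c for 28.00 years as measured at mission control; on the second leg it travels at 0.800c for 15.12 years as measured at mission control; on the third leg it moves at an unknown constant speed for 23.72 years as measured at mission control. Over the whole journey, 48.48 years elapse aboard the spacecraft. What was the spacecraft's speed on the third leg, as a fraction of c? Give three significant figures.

β = 0.781

Leg 1: γ = 1/√(1 − 0.478²) = 1/√0.7715 = 1.138; τ_1 = 28.00/1.138 = 24.59 years.
Leg 2: γ = 1/√(1 − 0.800²) = 5/3 ≈ 1.667; τ_2 = 15.12/1.667 = 9.072 years.
Leg 3: speed unknown; τ_3 = 23.72/γ_3.
Total proper time: 24.59 + 9.072 + τ_3 = 48.48, so τ_3 = 48.48 − 33.67 = 14.81 years.
γ_3 = 23.72/14.81 = 1.601; β = √(1 − 1/γ²) = √0.6100.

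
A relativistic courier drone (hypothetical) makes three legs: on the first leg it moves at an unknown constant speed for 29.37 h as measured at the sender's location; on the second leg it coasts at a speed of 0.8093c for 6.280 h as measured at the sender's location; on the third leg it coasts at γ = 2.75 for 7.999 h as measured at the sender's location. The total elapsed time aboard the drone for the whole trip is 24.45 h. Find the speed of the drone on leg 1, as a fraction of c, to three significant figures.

Leg 1: speed unknown; τ_1 = 29.37/γ_1.
Leg 2: γ = 1/√(1 − 0.8093²) = 1/√0.3450 = 1.702; τ_2 = 6.280/1.702 = 3.689 h.
Leg 3: γ = 2.75; τ_3 = 7.999/2.750 = 2.909 h.
Total proper time: τ_1 + 3.689 + 2.909 = 24.45, so τ_1 = 24.45 − 6.598 = 17.85 h.
γ_1 = 29.37/17.85 = 1.645; β = √(1 − 1/γ²) = √0.6305.

β = 0.794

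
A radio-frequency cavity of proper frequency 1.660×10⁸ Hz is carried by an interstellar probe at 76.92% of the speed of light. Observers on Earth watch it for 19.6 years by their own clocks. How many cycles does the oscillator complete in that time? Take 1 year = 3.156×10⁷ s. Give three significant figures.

N = 6.56×10¹⁶

β = 0.7692; γ = 1/√(1 − 0.7692²) = 1/√0.4083 = 1.565
During 19.6 years of lab time, the oscillator's proper time advances by τ = Δt/γ = 19.6/1.565 = 12.52 years = 3.953×10⁸ s.
N = f × τ = 1.660×10⁸ × 3.953×10⁸ = 6.562×10¹⁶.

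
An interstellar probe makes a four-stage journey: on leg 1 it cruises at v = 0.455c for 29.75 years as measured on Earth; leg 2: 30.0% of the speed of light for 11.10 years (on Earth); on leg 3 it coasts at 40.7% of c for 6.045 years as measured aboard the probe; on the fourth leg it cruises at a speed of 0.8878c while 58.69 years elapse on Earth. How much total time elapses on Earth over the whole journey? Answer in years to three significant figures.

Δt = 106 years

Leg 1: 29.75 years is already measured on Earth.
Leg 2: 11.10 years is already measured on Earth.
Leg 3: β = 0.407; γ = 1/√(1 − 0.407²) = 1/√0.8344 = 1.095; Δt_3 = 1.095 × 6.045 = 6.618 years.
Leg 4: 58.69 years is already measured on Earth.
Total: 29.75 + 11.10 + 6.618 + 58.69 years.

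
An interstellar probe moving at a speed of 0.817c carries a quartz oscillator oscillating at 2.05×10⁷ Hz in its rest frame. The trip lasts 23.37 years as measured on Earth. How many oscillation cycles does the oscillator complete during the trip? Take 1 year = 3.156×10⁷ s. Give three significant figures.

γ = 1/√(1 − 0.817²) = 1/√0.3325 = 1.734
The oscillator's own cycle count is N = f × τ where τ is the proper time aboard the probe. τ = Δt/γ = 23.37/1.734 = 13.48 years = 4.253×10⁸ s.
N = 2.05×10⁷ × 4.253×10⁸ = 8.719×10¹⁵.

N = 8.72×10¹⁵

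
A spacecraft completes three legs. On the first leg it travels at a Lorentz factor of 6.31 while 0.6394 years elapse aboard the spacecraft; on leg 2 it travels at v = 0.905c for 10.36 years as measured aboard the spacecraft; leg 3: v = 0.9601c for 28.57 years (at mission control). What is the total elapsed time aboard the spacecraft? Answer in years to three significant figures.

Leg 1: 0.6394 years is already measured aboard the spacecraft.
Leg 2: 10.36 years is already measured aboard the spacecraft.
Leg 3: γ = 1/√(1 − 0.9601²) = 1/√0.07821 = 3.576; τ_3 = 28.57/3.576 = 7.990 years.
Total: 0.6394 + 10.36 + 7.990 years.

τ = 19.0 years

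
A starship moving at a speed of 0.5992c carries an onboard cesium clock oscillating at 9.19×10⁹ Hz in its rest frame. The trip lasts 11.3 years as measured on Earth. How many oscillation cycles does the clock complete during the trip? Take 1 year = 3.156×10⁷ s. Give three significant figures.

N = 2.62×10¹⁸

γ = 1/√(1 − 0.5992²) = 1/√0.6410 = 1.249
The oscillator's own cycle count is N = f × τ where τ is the proper time on the ship. τ = Δt/γ = 11.3/1.249 = 9.047 years = 2.855×10⁸ s.
N = 9.19×10⁹ × 2.855×10⁸ = 2.624×10¹⁸.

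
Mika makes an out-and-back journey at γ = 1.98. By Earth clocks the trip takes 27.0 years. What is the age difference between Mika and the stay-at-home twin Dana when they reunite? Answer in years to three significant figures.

γ = 1.98
Mika's elapsed proper time: τ = 27.0/1.980 = 13.64 years.
Age gap = Δt − τ = 27.0 − 13.64 years.

Δt − τ = 13.4 years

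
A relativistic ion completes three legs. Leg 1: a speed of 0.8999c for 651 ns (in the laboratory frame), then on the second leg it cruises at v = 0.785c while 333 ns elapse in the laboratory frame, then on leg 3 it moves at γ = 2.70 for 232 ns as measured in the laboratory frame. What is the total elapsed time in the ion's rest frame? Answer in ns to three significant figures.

τ = 576 ns

Leg 1: γ = 1/√(1 − 0.8999²) = 1/√0.1902 = 2.293; τ_1 = 651/2.293 = 283.9 ns.
Leg 2: γ = 1/√(1 − 0.785²) = 1/√0.3838 = 1.614; τ_2 = 333/1.614 = 206.3 ns.
Leg 3: γ = 2.70; τ_3 = 232/2.700 = 85.93 ns.
Total: 283.9 + 206.3 + 85.93 ns.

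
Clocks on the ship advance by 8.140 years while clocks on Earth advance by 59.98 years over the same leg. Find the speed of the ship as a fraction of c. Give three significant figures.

The proper time is measured on the ship (both events occur at the ship's location); Δt is measured on Earth. γ = Δt/τ = 59.98/8.140 = 7.369.
β = √(1 − 1/γ²) = √(1 − 0.01842) = √0.9816

β = 0.991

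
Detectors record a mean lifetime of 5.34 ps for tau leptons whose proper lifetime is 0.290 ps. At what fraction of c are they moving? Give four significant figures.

β = 0.9985

γ = Δt/τ₀ = 5.34/0.290 = 18.41
β = √(1 − 1/γ²) = √(1 − 0.002949) = √0.9971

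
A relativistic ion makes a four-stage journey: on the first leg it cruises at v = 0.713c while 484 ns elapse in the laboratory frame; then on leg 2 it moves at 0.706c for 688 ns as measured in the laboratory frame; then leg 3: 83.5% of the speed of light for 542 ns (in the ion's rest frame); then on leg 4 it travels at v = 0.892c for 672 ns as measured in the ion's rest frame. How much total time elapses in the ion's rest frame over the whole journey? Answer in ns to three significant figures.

Leg 1: γ = 1/√(1 − 0.713²) = 1/√0.4916 = 1.426; τ_1 = 484/1.426 = 339.4 ns.
Leg 2: γ = 1/√(1 − 0.706²) = 1/√0.5016 = 1.412; τ_2 = 688/1.412 = 487.2 ns.
Leg 3: 542 ns is already measured in the ion's rest frame.
Leg 4: 672 ns is already measured in the ion's rest frame.
Total: 339.4 + 487.2 + 542.0 + 672.0 ns.

τ = 2040 ns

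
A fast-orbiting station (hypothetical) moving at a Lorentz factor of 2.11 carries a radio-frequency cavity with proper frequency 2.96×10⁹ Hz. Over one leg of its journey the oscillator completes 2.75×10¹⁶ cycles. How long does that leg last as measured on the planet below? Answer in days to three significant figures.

Δt = 227 days

γ = 2.11
Proper time for N cycles: τ = N/f = 2.75×10¹⁶/(2.96×10⁹) = 9.291×10⁶ s = 107.5 days.
Lab-frame duration Δt = γτ = 2.110 × 107.5 = 226.9 days.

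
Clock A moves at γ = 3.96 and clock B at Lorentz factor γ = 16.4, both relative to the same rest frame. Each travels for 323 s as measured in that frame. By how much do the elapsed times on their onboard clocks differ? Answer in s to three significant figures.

A: γ = 3.96; τ_A = 323/3.960 = 81.57 s.
B: γ = 16.4; τ_B = 323/16.40 = 19.70 s.

|τ_A − τ_B| = 61.9 s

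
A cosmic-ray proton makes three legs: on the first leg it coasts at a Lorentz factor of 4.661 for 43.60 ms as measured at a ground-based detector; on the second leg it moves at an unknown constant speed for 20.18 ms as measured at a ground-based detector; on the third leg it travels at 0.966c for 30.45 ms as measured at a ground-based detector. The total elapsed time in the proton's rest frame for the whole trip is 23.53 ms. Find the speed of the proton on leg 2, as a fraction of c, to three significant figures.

β = 0.950

Leg 1: γ = 4.661; τ_1 = 43.60/4.661 = 9.354 ms.
Leg 2: speed unknown; τ_2 = 20.18/γ_2.
Leg 3: γ = 1/√(1 − 0.966²) = 1/√0.06684 = 3.868; τ_3 = 30.45/3.868 = 7.873 ms.
Total proper time: 9.354 + τ_2 + 7.873 = 23.53, so τ_2 = 23.53 − 17.23 = 6.303 ms.
γ_2 = 20.18/6.303 = 3.202; β = √(1 − 1/γ²) = √0.9024.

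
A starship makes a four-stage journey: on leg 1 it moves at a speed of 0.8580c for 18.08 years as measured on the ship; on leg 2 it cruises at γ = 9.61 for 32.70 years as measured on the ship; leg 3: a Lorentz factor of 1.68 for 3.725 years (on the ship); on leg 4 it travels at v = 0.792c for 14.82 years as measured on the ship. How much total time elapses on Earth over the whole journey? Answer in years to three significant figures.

Leg 1: γ = 1/√(1 − 0.8580²) = 1/√0.2638 = 1.947; Δt_1 = 1.947 × 18.08 = 35.20 years.
Leg 2: γ = 9.61; Δt_2 = 9.610 × 32.70 = 314.2 years.
Leg 3: γ = 1.68; Δt_3 = 1.680 × 3.725 = 6.258 years.
Leg 4: γ = 1/√(1 − 0.792²) = 1/√0.3727 = 1.638; Δt_4 = 1.638 × 14.82 = 24.27 years.
Total: 35.20 + 314.2 + 6.258 + 24.27 years.

Δt = 380 years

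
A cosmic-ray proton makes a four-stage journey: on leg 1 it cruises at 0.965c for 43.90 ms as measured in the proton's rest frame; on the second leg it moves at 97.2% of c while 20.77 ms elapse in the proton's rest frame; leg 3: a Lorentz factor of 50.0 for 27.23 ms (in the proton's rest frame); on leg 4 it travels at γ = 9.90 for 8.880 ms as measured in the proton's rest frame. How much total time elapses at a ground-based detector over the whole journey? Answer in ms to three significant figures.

Leg 1: γ = 1/√(1 − 0.965²) = 1/√0.06878 = 3.813; Δt_1 = 3.813 × 43.90 = 167.4 ms.
Leg 2: β = 0.972; γ = 1/√(1 − 0.972²) = 1/√0.05522 = 4.256; Δt_2 = 4.256 × 20.77 = 88.39 ms.
Leg 3: γ = 50.0; Δt_3 = 50.00 × 27.23 = 1362 ms.
Leg 4: γ = 9.90; Δt_4 = 9.900 × 8.880 = 87.91 ms.
Total: 167.4 + 88.39 + 1362 + 87.91 ms.

Δt = 1710 ms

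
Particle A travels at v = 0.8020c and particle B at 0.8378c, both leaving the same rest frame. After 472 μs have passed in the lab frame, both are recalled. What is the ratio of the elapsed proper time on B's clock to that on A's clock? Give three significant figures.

τ_B/τ_A = 0.914

A: γ = 1/√(1 − 0.8020²) = 1/√0.3568 = 1.674. B: γ = 1/√(1 − 0.8378²) = 1/√0.2981 = 1.832.
τ_A/τ_B = γ_B/γ_A = 1.832/1.674 = 1.094, so τ_B/τ_A = 0.9140.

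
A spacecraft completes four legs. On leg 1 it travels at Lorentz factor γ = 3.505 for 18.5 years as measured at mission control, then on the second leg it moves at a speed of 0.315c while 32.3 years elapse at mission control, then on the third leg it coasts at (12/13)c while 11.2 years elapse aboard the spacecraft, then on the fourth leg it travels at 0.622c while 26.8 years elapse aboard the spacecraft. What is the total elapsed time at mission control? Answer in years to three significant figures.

Δt = 114 years

Leg 1: 18.5 years is already measured at mission control.
Leg 2: 32.3 years is already measured at mission control.
Leg 3: γ = 1/√(1 − (12/13)²) = 13/5 = 2.600; Δt_3 = 2.600 × 11.2 = 29.12 years.
Leg 4: γ = 1/√(1 − 0.622²) = 1/√0.6131 = 1.277; Δt_4 = 1.277 × 26.8 = 34.23 years.
Total: 18.50 + 32.30 + 29.12 + 34.23 years.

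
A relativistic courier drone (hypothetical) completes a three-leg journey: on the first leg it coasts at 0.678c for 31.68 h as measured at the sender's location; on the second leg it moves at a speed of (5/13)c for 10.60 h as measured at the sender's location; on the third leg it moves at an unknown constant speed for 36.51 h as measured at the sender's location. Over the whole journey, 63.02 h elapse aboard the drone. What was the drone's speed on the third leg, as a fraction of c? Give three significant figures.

Leg 1: γ = 1/√(1 − 0.678²) = 1/√0.5403 = 1.360; τ_1 = 31.68/1.360 = 23.29 h.
Leg 2: γ = 1/√(1 − (5/13)²) = 13/12 ≈ 1.083; τ_2 = 10.60/1.083 = 9.785 h.
Leg 3: speed unknown; τ_3 = 36.51/γ_3.
Total proper time: 23.29 + 9.785 + τ_3 = 63.02, so τ_3 = 63.02 − 33.07 = 29.95 h.
γ_3 = 36.51/29.95 = 1.219; β = √(1 − 1/γ²) = √0.3271.

β = 0.572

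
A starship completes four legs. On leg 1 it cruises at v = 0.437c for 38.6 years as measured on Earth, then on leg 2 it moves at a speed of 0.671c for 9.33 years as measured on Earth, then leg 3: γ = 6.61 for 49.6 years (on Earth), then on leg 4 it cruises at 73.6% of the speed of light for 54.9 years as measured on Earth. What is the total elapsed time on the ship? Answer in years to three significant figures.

τ = 86.3 years

Leg 1: γ = 1/√(1 − 0.437²) = 1/√0.8090 = 1.112; τ_1 = 38.6/1.112 = 34.72 years.
Leg 2: γ = 1/√(1 − 0.671²) = 1/√0.5498 = 1.349; τ_2 = 9.33/1.349 = 6.918 years.
Leg 3: γ = 6.61; τ_3 = 49.6/6.610 = 7.504 years.
Leg 4: β = 0.736; γ = 1/√(1 − 0.736²) = 1/√0.4583 = 1.477; τ_4 = 54.9/1.477 = 37.17 years.
Total: 34.72 + 6.918 + 7.504 + 37.17 years.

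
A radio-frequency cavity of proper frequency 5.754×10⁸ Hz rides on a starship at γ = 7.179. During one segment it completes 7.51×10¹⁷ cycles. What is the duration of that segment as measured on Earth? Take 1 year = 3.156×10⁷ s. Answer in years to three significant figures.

Δt = 297 years

γ = 7.179
Proper time for N cycles: τ = N/f = 7.51×10¹⁷/(5.754×10⁸) = 1.305×10⁹ s = 41.36 years.
Lab-frame duration Δt = γτ = 7.179 × 41.36 = 296.9 years.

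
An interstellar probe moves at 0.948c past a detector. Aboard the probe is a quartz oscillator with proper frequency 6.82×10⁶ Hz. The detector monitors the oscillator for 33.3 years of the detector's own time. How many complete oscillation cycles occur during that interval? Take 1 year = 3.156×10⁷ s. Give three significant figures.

γ = 1/√(1 − 0.948²) = 1/√0.1013 = 3.142
During 33.3 years of lab time, the oscillator's proper time advances by τ = Δt/γ = 33.3/3.142 = 10.60 years = 3.345×10⁸ s.
N = f × τ = 6.82×10⁶ × 3.345×10⁸ = 2.281×10¹⁵.

N = 2.28×10¹⁵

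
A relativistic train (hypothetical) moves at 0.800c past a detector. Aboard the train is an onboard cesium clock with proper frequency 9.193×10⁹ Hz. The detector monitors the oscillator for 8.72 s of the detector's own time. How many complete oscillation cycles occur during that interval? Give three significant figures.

γ = 1/√(1 − 0.800²) = 5/3 ≈ 1.667
During 8.72 s of lab time, the oscillator's proper time advances by τ = Δt/γ = 8.72/1.667 = 5.232 s = 5.232×10⁰ s.
N = f × τ = 9.193×10⁹ × 5.232×10⁰ = 4.810×10¹⁰.

N = 4.81×10¹⁰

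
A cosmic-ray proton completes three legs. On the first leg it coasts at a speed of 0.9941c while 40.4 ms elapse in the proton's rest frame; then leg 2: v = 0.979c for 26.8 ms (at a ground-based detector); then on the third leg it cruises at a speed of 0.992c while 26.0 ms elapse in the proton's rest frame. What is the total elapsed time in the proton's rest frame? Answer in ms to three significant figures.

Leg 1: 40.4 ms is already measured in the proton's rest frame.
Leg 2: γ = 1/√(1 − 0.979²) = 1/√0.04156 = 4.905; τ_2 = 26.8/4.905 = 5.463 ms.
Leg 3: 26.0 ms is already measured in the proton's rest frame.
Total: 40.40 + 5.463 + 26.00 ms.

τ = 71.9 ms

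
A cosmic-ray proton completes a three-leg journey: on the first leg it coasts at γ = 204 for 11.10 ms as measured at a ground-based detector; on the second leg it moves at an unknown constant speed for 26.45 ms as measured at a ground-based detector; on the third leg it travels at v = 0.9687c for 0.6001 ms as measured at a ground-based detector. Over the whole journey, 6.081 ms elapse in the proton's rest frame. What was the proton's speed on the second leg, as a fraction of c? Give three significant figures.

β = 0.975

Leg 1: γ = 204; τ_1 = 11.10/204.0 = 0.05441 ms.
Leg 2: speed unknown; τ_2 = 26.45/γ_2.
Leg 3: γ = 1/√(1 − 0.9687²) = 1/√0.06162 = 4.028; τ_3 = 0.6001/4.028 = 0.1490 ms.
Total proper time: 0.05441 + τ_2 + 0.1490 = 6.081, so τ_2 = 6.081 − 0.2034 = 5.878 ms.
γ_2 = 26.45/5.878 = 4.500; β = √(1 − 1/γ²) = √0.9506.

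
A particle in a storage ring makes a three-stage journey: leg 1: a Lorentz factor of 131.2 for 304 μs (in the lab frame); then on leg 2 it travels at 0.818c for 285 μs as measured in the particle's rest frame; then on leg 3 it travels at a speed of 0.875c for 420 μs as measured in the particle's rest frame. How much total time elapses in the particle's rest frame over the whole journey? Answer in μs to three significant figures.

τ = 707 μs

Leg 1: γ = 131.2; τ_1 = 304/131.2 = 2.317 μs.
Leg 2: 285 μs is already measured in the particle's rest frame.
Leg 3: 420 μs is already measured in the particle's rest frame.
Total: 2.317 + 285.0 + 420.0 μs.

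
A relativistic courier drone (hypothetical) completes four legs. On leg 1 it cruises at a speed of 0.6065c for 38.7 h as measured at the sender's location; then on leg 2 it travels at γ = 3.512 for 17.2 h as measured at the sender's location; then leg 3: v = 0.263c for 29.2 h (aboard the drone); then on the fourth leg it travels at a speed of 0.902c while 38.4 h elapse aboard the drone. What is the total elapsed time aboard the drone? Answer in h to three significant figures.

Leg 1: γ = 1/√(1 − 0.6065²) = 1/√0.6322 = 1.258; τ_1 = 38.7/1.258 = 30.77 h.
Leg 2: γ = 3.512; τ_2 = 17.2/3.512 = 4.897 h.
Leg 3: 29.2 h is already measured aboard the drone.
Leg 4: 38.4 h is already measured aboard the drone.
Total: 30.77 + 4.897 + 29.20 + 38.40 h.

τ = 103 h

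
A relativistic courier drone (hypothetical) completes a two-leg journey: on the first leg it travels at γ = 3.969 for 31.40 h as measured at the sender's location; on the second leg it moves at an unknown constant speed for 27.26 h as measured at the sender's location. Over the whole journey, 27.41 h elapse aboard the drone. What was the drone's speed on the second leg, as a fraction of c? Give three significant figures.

Leg 1: γ = 3.969; τ_1 = 31.40/3.969 = 7.911 h.
Leg 2: speed unknown; τ_2 = 27.26/γ_2.
Total proper time: 7.911 + τ_2 = 27.41, so τ_2 = 27.41 − 7.911 = 19.50 h.
γ_2 = 27.26/19.50 = 1.398; β = √(1 − 1/γ²) = √0.4884.

β = 0.699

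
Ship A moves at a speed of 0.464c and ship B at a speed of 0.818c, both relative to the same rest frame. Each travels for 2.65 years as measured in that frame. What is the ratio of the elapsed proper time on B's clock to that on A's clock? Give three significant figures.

A: γ = 1/√(1 − 0.464²) = 1/√0.7847 = 1.129. B: γ = 1/√(1 − 0.818²) = 1/√0.3309 = 1.738.
τ_A/τ_B = γ_B/γ_A = 1.738/1.129 = 1.540, so τ_B/τ_A = 0.6494.

τ_B/τ_A = 0.649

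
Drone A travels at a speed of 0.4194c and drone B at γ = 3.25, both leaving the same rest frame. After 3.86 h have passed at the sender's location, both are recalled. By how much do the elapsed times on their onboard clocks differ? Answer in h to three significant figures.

A: γ = 1/√(1 − 0.4194²) = 1/√0.8241 = 1.102; τ_A = 3.86/1.102 = 3.504 h.
B: γ = 3.25; τ_B = 3.86/3.250 = 1.188 h.

|τ_A − τ_B| = 2.32 h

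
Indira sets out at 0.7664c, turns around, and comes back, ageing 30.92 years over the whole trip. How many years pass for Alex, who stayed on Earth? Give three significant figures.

Δt = 48.1 years

γ = 1/√(1 − 0.7664²) = 1/√0.4126 = 1.557
Earth-frame duration is the dilated interval: Δt = γτ = 1.557 × 30.92 years.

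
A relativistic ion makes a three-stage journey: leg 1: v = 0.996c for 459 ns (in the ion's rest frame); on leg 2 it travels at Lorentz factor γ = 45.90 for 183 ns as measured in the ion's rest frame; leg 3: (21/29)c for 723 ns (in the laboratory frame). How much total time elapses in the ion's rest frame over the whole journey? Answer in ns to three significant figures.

Leg 1: 459 ns is already measured in the ion's rest frame.
Leg 2: 183 ns is already measured in the ion's rest frame.
Leg 3: γ = 1/√(1 − (21/29)²) = 29/20 = 1.450; τ_3 = 723/1.450 = 498.6 ns.
Total: 459.0 + 183.0 + 498.6 ns.

τ = 1140 ns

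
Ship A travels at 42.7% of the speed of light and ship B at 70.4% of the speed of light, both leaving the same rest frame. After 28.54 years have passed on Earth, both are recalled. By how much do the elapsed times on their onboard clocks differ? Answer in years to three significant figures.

|τ_A − τ_B| = 5.54 years

A: β = 0.427; γ = 1/√(1 − 0.427²) = 1/√0.8177 = 1.106; τ_A = 28.54/1.106 = 25.81 years.
B: β = 0.704; γ = 1/√(1 − 0.704²) = 1/√0.5044 = 1.408; τ_B = 28.54/1.408 = 20.27 years.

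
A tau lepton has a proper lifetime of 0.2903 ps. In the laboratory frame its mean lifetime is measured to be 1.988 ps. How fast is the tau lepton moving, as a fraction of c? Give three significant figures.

γ = Δt/τ₀ = 1.988/0.2903 = 6.848
β = √(1 − 1/γ²) = √(1 − 0.02132) = √0.9787

v = 0.989c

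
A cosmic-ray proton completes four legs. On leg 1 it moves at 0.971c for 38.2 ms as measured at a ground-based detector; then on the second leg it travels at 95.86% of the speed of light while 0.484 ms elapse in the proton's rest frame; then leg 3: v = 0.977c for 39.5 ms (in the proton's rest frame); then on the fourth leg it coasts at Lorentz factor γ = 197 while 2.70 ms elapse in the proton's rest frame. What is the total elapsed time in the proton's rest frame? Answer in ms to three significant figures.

Leg 1: γ = 1/√(1 − 0.971²) = 1/√0.05716 = 4.183; τ_1 = 38.2/4.183 = 9.133 ms.
Leg 2: 0.484 ms is already measured in the proton's rest frame.
Leg 3: 39.5 ms is already measured in the proton's rest frame.
Leg 4: 2.70 ms is already measured in the proton's rest frame.
Total: 9.133 + 0.4840 + 39.50 + 2.700 ms.

τ = 51.8 ms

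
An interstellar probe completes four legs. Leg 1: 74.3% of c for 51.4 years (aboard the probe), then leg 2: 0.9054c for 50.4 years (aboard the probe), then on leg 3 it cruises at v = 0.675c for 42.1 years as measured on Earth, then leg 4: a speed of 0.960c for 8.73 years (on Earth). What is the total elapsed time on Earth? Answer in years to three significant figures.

Leg 1: β = 0.743; γ = 1/√(1 − 0.743²) = 1/√0.4480 = 1.494; Δt_1 = 1.494 × 51.4 = 76.80 years.
Leg 2: γ = 1/√(1 − 0.9054²) = 1/√0.1803 = 2.355; Δt_2 = 2.355 × 50.4 = 118.7 years.
Leg 3: 42.1 years is already measured on Earth.
Leg 4: 8.73 years is already measured on Earth.
Total: 76.80 + 118.7 + 42.10 + 8.730 years.

Δt = 246 years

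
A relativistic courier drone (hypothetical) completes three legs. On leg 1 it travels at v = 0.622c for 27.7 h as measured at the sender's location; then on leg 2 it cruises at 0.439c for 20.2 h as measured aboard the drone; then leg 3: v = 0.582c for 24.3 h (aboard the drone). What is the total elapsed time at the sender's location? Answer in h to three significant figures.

Leg 1: 27.7 h is already measured at the sender's location.
Leg 2: γ = 1/√(1 − 0.439²) = 1/√0.8073 = 1.113; Δt_2 = 1.113 × 20.2 = 22.48 h.
Leg 3: γ = 1/√(1 − 0.582²) = 1/√0.6613 = 1.230; Δt_3 = 1.230 × 24.3 = 29.88 h.
Total: 27.70 + 22.48 + 29.88 h.

Δt = 80.1 h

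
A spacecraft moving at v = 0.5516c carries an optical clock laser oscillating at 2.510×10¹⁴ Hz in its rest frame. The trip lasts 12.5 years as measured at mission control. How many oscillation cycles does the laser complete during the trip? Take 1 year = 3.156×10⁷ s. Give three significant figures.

N = 8.26×10²²

γ = 1/√(1 − 0.5516²) = 1/√0.6957 = 1.199
The oscillator's own cycle count is N = f × τ where τ is the proper time aboard the spacecraft. τ = Δt/γ = 12.5/1.199 = 10.43 years = 3.291×10⁸ s.
N = 2.510×10¹⁴ × 3.291×10⁸ = 8.259×10²².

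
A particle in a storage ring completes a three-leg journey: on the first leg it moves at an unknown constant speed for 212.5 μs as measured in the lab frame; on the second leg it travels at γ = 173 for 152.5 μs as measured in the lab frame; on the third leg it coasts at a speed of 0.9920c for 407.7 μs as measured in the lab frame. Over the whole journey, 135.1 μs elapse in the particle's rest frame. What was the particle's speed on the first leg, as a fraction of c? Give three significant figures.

Leg 1: speed unknown; τ_1 = 212.5/γ_1.
Leg 2: γ = 173; τ_2 = 152.5/173.0 = 0.8815 μs.
Leg 3: γ = 1/√(1 − 0.9920²) = 1/√0.01594 = 7.922; τ_3 = 407.7/7.922 = 51.47 μs.
Total proper time: τ_1 + 0.8815 + 51.47 = 135.1, so τ_1 = 135.1 − 52.35 = 82.75 μs.
γ_1 = 212.5/82.75 = 2.568; β = √(1 − 1/γ²) = √0.8484.

β = 0.921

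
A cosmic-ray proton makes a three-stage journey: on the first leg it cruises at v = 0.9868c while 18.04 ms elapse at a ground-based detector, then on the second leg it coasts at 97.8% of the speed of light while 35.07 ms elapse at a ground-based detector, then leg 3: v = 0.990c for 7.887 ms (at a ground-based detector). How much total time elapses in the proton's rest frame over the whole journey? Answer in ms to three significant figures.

τ = 11.3 ms

Leg 1: γ = 1/√(1 − 0.9868²) = 1/√0.02623 = 6.175; τ_1 = 18.04/6.175 = 2.921 ms.
Leg 2: β = 0.978; γ = 1/√(1 − 0.978²) = 1/√0.04352 = 4.794; τ_2 = 35.07/4.794 = 7.316 ms.
Leg 3: γ = 1/√(1 − 0.990²) = 1/√0.01990 = 7.089; τ_3 = 7.887/7.089 = 1.113 ms.
Total: 2.921 + 7.316 + 1.113 ms.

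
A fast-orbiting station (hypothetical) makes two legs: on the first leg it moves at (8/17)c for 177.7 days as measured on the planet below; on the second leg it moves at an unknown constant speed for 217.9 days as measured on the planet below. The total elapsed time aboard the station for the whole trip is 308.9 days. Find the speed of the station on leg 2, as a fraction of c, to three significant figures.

β = 0.716

Leg 1: γ = 1/√(1 − (8/17)²) = 17/15 ≈ 1.133; τ_1 = 177.7/1.133 = 156.8 days.
Leg 2: speed unknown; τ_2 = 217.9/γ_2.
Total proper time: 156.8 + τ_2 = 308.9, so τ_2 = 308.9 − 156.8 = 152.1 days.
γ_2 = 217.9/152.1 = 1.433; β = √(1 − 1/γ²) = √0.5127.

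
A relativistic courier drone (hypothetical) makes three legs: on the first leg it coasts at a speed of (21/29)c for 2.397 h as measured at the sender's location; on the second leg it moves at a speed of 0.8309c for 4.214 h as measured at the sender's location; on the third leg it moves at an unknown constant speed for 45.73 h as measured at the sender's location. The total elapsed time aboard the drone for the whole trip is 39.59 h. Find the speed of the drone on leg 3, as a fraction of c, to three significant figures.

β = 0.628

Leg 1: γ = 1/√(1 − (21/29)²) = 29/20 = 1.450; τ_1 = 2.397/1.450 = 1.653 h.
Leg 2: γ = 1/√(1 − 0.8309²) = 1/√0.3096 = 1.797; τ_2 = 4.214/1.797 = 2.345 h.
Leg 3: speed unknown; τ_3 = 45.73/γ_3.
Total proper time: 1.653 + 2.345 + τ_3 = 39.59, so τ_3 = 39.59 − 3.998 = 35.59 h.
γ_3 = 45.73/35.59 = 1.285; β = √(1 − 1/γ²) = √0.3942.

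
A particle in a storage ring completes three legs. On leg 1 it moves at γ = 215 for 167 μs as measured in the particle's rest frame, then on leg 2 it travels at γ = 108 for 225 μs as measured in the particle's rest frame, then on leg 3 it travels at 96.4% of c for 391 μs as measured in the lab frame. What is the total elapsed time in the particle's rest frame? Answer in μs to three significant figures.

τ = 496 μs

Leg 1: 167 μs is already measured in the particle's rest frame.
Leg 2: 225 μs is already measured in the particle's rest frame.
Leg 3: β = 0.964; γ = 1/√(1 − 0.964²) = 1/√0.07070 = 3.761; τ_3 = 391/3.761 = 104.0 μs.
Total: 167.0 + 225.0 + 104.0 μs.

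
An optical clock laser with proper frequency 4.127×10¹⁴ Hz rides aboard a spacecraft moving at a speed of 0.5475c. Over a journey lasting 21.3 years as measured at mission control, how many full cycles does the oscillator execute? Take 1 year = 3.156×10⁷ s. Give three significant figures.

γ = 1/√(1 − 0.5475²) = 1/√0.7002 = 1.195
The oscillator's own cycle count is N = f × τ where τ is the proper time aboard the spacecraft. τ = Δt/γ = 21.3/1.195 = 17.82 years = 5.625×10⁸ s.
N = 4.127×10¹⁴ × 5.625×10⁸ = 2.322×10²³.

N = 2.32×10²³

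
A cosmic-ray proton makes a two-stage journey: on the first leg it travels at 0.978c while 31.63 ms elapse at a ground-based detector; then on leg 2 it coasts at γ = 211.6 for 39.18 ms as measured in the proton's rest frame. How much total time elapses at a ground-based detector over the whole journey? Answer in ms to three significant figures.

Leg 1: 31.63 ms is already measured at a ground-based detector.
Leg 2: γ = 211.6; Δt_2 = 211.6 × 39.18 = 8290 ms.
Total: 31.63 + 8290 ms.

Δt = 8320 ms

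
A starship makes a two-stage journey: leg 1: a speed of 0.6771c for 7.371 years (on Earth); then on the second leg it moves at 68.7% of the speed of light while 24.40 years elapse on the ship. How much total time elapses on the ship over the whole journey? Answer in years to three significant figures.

Leg 1: γ = 1/√(1 − 0.6771²) = 1/√0.5415 = 1.359; τ_1 = 7.371/1.359 = 5.424 years.
Leg 2: 24.40 years is already measured on the ship.
Total: 5.424 + 24.40 years.

τ = 29.8 years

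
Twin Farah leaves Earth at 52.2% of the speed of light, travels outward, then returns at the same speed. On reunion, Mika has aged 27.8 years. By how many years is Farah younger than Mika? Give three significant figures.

Δt − τ = 4.09 years

β = 0.522; γ = 1/√(1 − 0.522²) = 1/√0.7275 = 1.172
Farah's elapsed proper time: τ = 27.8/1.172 = 23.71 years.
Age gap = Δt − τ = 27.8 − 23.71 years.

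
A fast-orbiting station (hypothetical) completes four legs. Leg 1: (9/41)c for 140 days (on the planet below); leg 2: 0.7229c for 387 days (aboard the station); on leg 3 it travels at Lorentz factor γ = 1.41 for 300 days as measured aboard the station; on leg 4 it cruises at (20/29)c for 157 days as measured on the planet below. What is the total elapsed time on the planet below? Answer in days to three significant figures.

Leg 1: 140 days is already measured on the planet below.
Leg 2: γ = 1/√(1 − 0.7229²) = 1/√0.4774 = 1.447; Δt_2 = 1.447 × 387 = 560.1 days.
Leg 3: γ = 1.41; Δt_3 = 1.410 × 300 = 423.0 days.
Leg 4: 157 days is already measured on the planet below.
Total: 140.0 + 560.1 + 423.0 + 157.0 days.

Δt = 1280 days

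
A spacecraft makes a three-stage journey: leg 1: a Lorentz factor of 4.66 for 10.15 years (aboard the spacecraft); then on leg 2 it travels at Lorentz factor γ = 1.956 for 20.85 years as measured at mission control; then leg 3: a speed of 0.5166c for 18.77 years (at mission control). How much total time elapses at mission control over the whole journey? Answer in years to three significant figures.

Leg 1: γ = 4.66; Δt_1 = 4.660 × 10.15 = 47.30 years.
Leg 2: 20.85 years is already measured at mission control.
Leg 3: 18.77 years is already measured at mission control.
Total: 47.30 + 20.85 + 18.77 years.

Δt = 86.9 years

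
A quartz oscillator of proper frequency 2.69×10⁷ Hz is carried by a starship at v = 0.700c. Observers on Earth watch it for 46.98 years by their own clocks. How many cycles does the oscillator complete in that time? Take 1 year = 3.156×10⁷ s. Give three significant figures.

N = 2.85×10¹⁶

γ = 1/√(1 − 0.700²) = 1/√0.5100 = 1.400
During 46.98 years of lab time, the oscillator's proper time advances by τ = Δt/γ = 46.98/1.400 = 33.55 years = 1.059×10⁹ s.
N = f × τ = 2.69×10⁷ × 1.059×10⁹ = 2.848×10¹⁶.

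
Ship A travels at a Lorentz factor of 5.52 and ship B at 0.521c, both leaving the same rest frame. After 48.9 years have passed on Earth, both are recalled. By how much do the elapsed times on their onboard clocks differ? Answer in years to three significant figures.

A: γ = 5.52; τ_A = 48.9/5.520 = 8.859 years.
B: γ = 1/√(1 − 0.521²) = 1/√0.7286 = 1.172; τ_B = 48.9/1.172 = 41.74 years.

|τ_A − τ_B| = 32.9 years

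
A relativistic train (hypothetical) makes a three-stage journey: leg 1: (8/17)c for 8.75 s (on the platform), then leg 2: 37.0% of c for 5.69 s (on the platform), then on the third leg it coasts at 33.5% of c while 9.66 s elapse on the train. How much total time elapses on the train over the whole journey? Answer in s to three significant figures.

τ = 22.7 s

Leg 1: γ = 1/√(1 − (8/17)²) = 17/15 ≈ 1.133; τ_1 = 8.75/1.133 = 7.721 s.
Leg 2: β = 0.370; γ = 1/√(1 − 0.370²) = 1/√0.8631 = 1.076; τ_2 = 5.69/1.076 = 5.286 s.
Leg 3: 9.66 s is already measured on the train.
Total: 7.721 + 5.286 + 9.660 s.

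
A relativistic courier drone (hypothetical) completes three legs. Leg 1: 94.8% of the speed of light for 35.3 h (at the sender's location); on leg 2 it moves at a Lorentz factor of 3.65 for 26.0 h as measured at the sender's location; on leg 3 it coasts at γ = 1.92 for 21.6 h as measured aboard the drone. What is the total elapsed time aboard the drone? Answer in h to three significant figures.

Leg 1: β = 0.948; γ = 1/√(1 − 0.948²) = 1/√0.1013 = 3.142; τ_1 = 35.3/3.142 = 11.23 h.
Leg 2: γ = 3.65; τ_2 = 26.0/3.650 = 7.123 h.
Leg 3: 21.6 h is already measured aboard the drone.
Total: 11.23 + 7.123 + 21.60 h.

τ = 40.0 h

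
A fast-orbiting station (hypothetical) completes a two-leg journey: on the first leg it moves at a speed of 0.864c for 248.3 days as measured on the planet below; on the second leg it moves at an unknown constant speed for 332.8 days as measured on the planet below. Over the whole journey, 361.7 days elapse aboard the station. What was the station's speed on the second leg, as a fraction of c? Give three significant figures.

β = 0.703

Leg 1: γ = 1/√(1 − 0.864²) = 1/√0.2535 = 1.986; τ_1 = 248.3/1.986 = 125.0 days.
Leg 2: speed unknown; τ_2 = 332.8/γ_2.
Total proper time: 125.0 + τ_2 = 361.7, so τ_2 = 361.7 − 125.0 = 236.7 days.
γ_2 = 332.8/236.7 = 1.406; β = √(1 − 1/γ²) = √0.4942.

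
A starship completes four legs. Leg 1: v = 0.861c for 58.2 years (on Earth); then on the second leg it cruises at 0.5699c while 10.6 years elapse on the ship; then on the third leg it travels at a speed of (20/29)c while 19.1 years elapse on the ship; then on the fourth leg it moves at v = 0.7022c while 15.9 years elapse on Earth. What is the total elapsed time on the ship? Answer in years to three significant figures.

τ = 70.6 years

Leg 1: γ = 1/√(1 − 0.861²) = 1/√0.2587 = 1.966; τ_1 = 58.2/1.966 = 29.60 years.
Leg 2: 10.6 years is already measured on the ship.
Leg 3: 19.1 years is already measured on the ship.
Leg 4: γ = 1/√(1 − 0.7022²) = 1/√0.5069 = 1.405; τ_4 = 15.9/1.405 = 11.32 years.
Total: 29.60 + 10.60 + 19.10 + 11.32 years.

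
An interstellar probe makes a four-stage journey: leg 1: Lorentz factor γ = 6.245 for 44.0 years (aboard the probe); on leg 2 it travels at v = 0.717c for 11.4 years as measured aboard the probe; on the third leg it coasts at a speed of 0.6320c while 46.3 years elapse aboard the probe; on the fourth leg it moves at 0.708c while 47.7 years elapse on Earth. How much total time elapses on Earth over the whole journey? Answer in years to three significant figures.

Δt = 399 years

Leg 1: γ = 6.245; Δt_1 = 6.245 × 44.0 = 274.8 years.
Leg 2: γ = 1/√(1 − 0.717²) = 1/√0.4859 = 1.435; Δt_2 = 1.435 × 11.4 = 16.35 years.
Leg 3: γ = 1/√(1 − 0.6320²) = 1/√0.6006 = 1.290; Δt_3 = 1.290 × 46.3 = 59.74 years.
Leg 4: 47.7 years is already measured on Earth.
Total: 274.8 + 16.35 + 59.74 + 47.70 years.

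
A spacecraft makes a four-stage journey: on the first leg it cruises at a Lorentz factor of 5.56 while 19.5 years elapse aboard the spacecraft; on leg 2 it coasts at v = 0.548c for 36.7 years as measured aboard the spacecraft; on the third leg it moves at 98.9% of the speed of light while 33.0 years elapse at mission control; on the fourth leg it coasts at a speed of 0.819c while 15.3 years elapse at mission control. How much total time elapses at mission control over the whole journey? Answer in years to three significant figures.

Leg 1: γ = 5.56; Δt_1 = 5.560 × 19.5 = 108.4 years.
Leg 2: γ = 1/√(1 − 0.548²) = 1/√0.6997 = 1.195; Δt_2 = 1.195 × 36.7 = 43.87 years.
Leg 3: 33.0 years is already measured at mission control.
Leg 4: 15.3 years is already measured at mission control.
Total: 108.4 + 43.87 + 33.00 + 15.30 years.

Δt = 201 years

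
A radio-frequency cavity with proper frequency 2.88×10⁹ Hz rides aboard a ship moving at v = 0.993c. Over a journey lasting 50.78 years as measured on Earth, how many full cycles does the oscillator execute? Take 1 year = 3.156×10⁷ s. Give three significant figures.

γ = 1/√(1 − 0.993²) = 1/√0.01395 = 8.466
The oscillator's own cycle count is N = f × τ where τ is the proper time on the ship. τ = Δt/γ = 50.78/8.466 = 5.998 years = 1.893×10⁸ s.
N = 2.88×10⁹ × 1.893×10⁸ = 5.452×10¹⁷.

N = 5.45×10¹⁷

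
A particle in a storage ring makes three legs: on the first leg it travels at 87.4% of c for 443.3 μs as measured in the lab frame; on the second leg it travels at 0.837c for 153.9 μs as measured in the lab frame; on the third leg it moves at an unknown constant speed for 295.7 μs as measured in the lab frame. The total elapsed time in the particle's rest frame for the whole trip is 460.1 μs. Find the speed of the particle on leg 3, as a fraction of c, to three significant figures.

β = 0.840

Leg 1: β = 0.874; γ = 1/√(1 − 0.874²) = 1/√0.2361 = 2.058; τ_1 = 443.3/2.058 = 215.4 μs.
Leg 2: γ = 1/√(1 − 0.837²) = 1/√0.2994 = 1.827; τ_2 = 153.9/1.827 = 84.21 μs.
Leg 3: speed unknown; τ_3 = 295.7/γ_3.
Total proper time: 215.4 + 84.21 + τ_3 = 460.1, so τ_3 = 460.1 − 299.6 = 160.5 μs.
γ_3 = 295.7/160.5 = 1.843; β = √(1 − 1/γ²) = √0.7055.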